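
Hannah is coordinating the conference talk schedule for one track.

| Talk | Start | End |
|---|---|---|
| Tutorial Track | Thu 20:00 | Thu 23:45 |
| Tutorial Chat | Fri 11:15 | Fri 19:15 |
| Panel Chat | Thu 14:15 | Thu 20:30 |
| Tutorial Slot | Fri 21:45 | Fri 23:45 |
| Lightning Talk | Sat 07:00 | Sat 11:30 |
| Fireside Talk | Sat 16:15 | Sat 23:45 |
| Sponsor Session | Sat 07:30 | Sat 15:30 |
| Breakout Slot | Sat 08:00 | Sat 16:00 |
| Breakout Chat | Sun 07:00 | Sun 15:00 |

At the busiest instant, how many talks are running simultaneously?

Sort all start/end points and keep a running count:
Thu 14:15 start Panel Chat → 1
Thu 20:00 start Tutorial Track → 2
Thu 20:30 end Panel Chat → 1
Thu 23:45 end Tutorial Track → 0
Fri 11:15 start Tutorial Chat → 1
Fri 19:15 end Tutorial Chat → 0
Fri 21:45 start Tutorial Slot → 1
Fri 23:45 end Tutorial Slot → 0
Sat 07:00 start Lightning Talk → 1
Sat 07:30 start Sponsor Session → 2
Sat 08:00 start Breakout Slot → 3
Sat 11:30 end Lightning Talk → 2
Sat 15:30 end Sponsor Session → 1
Sat 16:00 end Breakout Slot → 0
Sat 16:15 start Fireside Talk → 1
Sat 23:45 end Fireside Talk → 0
Sun 07:00 start Breakout Chat → 1
Sun 15:00 end Breakout Chat → 0
Peak is 3, at Sat 08:00 (Breakout Slot, Lightning Talk, Sponsor Session).

3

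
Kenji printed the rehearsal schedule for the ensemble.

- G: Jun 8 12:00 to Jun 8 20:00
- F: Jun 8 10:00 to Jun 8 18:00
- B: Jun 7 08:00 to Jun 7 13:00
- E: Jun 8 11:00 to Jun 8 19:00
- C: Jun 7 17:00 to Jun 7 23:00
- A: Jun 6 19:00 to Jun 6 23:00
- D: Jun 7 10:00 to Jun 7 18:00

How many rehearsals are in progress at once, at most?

Sweep the timeline, counting +1 at each start and −1 at each end (ends before starts at a tie):
Jun 6 19:00 start A → 1
Jun 6 23:00 end A → 0
Jun 7 08:00 start B → 1
Jun 7 10:00 start D → 2
Jun 7 13:00 end B → 1
Jun 7 17:00 start C → 2
Jun 7 18:00 end D → 1
Jun 7 23:00 end C → 0
Jun 8 10:00 start F → 1
Jun 8 11:00 start E → 2
Jun 8 12:00 start G → 3
Jun 8 18:00 end F → 2
Jun 8 19:00 end E → 1
Jun 8 20:00 end G → 0
Peak is 3, at Jun 8 12:00 (E, F, G).

3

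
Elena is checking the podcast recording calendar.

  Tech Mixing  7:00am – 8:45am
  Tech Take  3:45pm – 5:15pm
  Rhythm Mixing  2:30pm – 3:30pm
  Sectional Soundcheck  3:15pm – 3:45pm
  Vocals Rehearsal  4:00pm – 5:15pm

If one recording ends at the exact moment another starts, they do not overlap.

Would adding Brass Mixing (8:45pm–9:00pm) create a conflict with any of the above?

Tech Mixing: ends 8:45am at or before Brass Mixing starts 8:45pm → clear.
Rhythm Mixing: ends 3:30pm at or before Brass Mixing starts 8:45pm → clear.
Sectional Soundcheck: ends 3:45pm at or before Brass Mixing starts 8:45pm → clear.
Tech Take: ends 5:15pm at or before Brass Mixing starts 8:45pm → clear.
Vocals Rehearsal: ends 5:15pm at or before Brass Mixing starts 8:45pm → clear.

No — it doesn't clash with anything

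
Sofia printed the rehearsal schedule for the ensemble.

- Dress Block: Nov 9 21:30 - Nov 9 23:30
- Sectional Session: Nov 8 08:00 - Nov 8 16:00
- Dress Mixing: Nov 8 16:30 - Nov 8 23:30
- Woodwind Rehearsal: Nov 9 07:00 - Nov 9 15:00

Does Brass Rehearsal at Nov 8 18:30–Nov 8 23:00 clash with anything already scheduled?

Yes — it overlaps Dress Mixing

Sectional Session: ends Nov 8 16:00 at or before Brass Rehearsal starts Nov 8 18:30 → clear.
Dress Mixing: starts Nov 8 16:30 before Brass Rehearsal ends Nov 8 23:00, and ends Nov 8 23:30 after Brass Rehearsal starts Nov 8 18:30 → overlap.
Woodwind Rehearsal: starts Nov 9 07:00 at or after Brass Rehearsal ends Nov 8 23:00 → clear.
Dress Block: starts Nov 9 21:30 at or after Brass Rehearsal ends Nov 8 23:00 → clear.
Brass Rehearsal overlaps Dress Mixing.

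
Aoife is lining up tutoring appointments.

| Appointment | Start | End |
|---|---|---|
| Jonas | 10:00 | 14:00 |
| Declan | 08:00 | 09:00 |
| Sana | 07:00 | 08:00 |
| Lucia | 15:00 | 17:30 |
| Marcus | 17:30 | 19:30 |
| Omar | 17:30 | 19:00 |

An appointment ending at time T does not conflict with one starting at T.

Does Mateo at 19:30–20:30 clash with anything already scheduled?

Sana: ends 08:00 at or before Mateo starts 19:30 → clear.
Declan: ends 09:00 at or before Mateo starts 19:30 → clear.
Jonas: ends 14:00 at or before Mateo starts 19:30 → clear.
Lucia: ends 17:30 at or before Mateo starts 19:30 → clear.
Marcus: ends 19:30 at or before Mateo starts 19:30 → clear.
Omar: ends 19:00 at or before Mateo starts 19:30 → clear.

No — it doesn't clash with anything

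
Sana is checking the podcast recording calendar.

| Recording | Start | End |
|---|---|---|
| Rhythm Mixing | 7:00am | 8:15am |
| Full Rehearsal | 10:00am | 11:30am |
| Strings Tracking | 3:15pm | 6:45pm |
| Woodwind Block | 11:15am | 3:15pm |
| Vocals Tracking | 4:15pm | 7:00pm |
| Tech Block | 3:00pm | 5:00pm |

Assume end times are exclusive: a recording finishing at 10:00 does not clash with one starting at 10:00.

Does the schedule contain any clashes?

Two intervals overlap when each starts before the other ends.
Sorted by start: Rhythm Mixing, Full Rehearsal, Woodwind Block, Tech Block, Strings Tracking, Vocals Tracking.
Full Rehearsal starts after Rhythm Mixing ends, so nothing later overlaps Rhythm Mixing either.
Woodwind Block starts before Full Rehearsal ends → Full Rehearsal and Woodwind Block overlap.
That's a conflict, so the schedule is not conflict-free.

Yes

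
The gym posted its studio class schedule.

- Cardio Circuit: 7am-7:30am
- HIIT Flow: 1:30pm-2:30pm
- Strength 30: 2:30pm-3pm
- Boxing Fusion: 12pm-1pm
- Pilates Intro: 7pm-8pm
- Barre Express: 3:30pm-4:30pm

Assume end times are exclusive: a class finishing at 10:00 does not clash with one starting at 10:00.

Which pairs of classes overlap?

none

Check each pair: they overlap iff neither finishes before the other starts.
Sorted by start: Cardio Circuit, Boxing Fusion, HIIT Flow, Strength 30, Barre Express, Pilates Intro.
Boxing Fusion starts after Cardio Circuit ends — done with Cardio Circuit.
HIIT Flow starts after Boxing Fusion ends — done with Boxing Fusion.
Strength 30 starts exactly when HIIT Flow ends (back-to-back, no overlap) — done with HIIT Flow.
Barre Express starts after Strength 30 ends — done with Strength 30.
Pilates Intro starts after Barre Express ends.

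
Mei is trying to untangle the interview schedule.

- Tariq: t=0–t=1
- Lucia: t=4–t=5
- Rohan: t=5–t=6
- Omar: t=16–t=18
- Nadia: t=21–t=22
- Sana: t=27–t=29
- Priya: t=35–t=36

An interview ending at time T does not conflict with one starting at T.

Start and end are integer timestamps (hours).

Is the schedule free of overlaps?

Sorted by start: Tariq, Lucia, Rohan, Omar, Nadia, Sana, Priya.
Lucia starts after Tariq ends; Tariq is clear from here.
Rohan starts exactly when Lucia ends (back-to-back, no overlap); Lucia is clear from here.
Omar starts after Rohan ends; Rohan is clear from here.
Nadia starts after Omar ends; Omar is clear from here.
Sana starts after Nadia ends; Nadia is clear from here.
Priya starts after Sana ends.
Every pair is clear; the schedule has no overlaps.

Yes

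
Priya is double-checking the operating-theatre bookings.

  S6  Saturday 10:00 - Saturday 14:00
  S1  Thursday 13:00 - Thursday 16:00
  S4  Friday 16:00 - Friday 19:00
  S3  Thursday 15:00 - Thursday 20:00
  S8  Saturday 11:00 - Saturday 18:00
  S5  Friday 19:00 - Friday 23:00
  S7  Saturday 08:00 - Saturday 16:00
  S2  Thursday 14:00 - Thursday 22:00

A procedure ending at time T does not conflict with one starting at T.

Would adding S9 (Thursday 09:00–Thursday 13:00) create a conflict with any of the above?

No — it doesn't clash with anything

S1: starts Thursday 13:00 at or after S9 ends Thursday 13:00 → clear.
S2: starts Thursday 14:00 at or after S9 ends Thursday 13:00 → clear.
S3: starts Thursday 15:00 at or after S9 ends Thursday 13:00 → clear.
S4: starts Friday 16:00 at or after S9 ends Thursday 13:00 → clear.
S5: starts Friday 19:00 at or after S9 ends Thursday 13:00 → clear.
S7: starts Saturday 08:00 at or after S9 ends Thursday 13:00 → clear.
S6: starts Saturday 10:00 at or after S9 ends Thursday 13:00 → clear.
S8: starts Saturday 11:00 at or after S9 ends Thursday 13:00 → clear.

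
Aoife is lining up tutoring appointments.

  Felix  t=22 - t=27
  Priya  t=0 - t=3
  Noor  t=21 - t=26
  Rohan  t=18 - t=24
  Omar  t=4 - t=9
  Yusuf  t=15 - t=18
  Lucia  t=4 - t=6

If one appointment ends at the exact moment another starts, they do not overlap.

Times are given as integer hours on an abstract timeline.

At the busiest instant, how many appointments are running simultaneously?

Sweep the timeline, counting +1 at each start and −1 at each end (ends before starts at a tie):
t=0 start Priya → 1
t=3 end Priya → 0
t=4 start Lucia → 1
t=4 start Omar → 2
t=6 end Lucia → 1
t=9 end Omar → 0
t=15 start Yusuf → 1
t=18 end Yusuf → 0
t=18 start Rohan → 1
t=21 start Noor → 2
t=22 start Felix → 3
t=24 end Rohan → 2
t=26 end Noor → 1
t=27 end Felix → 0
Peak is 3, at t=22 (Felix, Noor, Rohan).

3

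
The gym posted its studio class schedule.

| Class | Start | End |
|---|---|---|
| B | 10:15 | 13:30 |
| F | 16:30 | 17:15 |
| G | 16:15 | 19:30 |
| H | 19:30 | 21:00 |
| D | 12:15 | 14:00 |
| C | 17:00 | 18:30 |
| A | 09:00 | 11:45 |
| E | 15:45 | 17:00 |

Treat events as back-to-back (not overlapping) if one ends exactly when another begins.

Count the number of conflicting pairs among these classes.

7

Sorted by start: A, B, D, E, G, F, C, H.
B starts before A ends → A and B overlap.
D starts after A ends, so nothing later overlaps A either.
D starts before B ends → B and D overlap.
E starts after B ends, so nothing later overlaps B either.
E starts after D ends, so nothing later overlaps D either.
G starts before E ends → E and G overlap.
F starts before E ends → E and F overlap.
C starts exactly when E ends (back-to-back, no overlap), so nothing later overlaps E either.
F starts before G ends → G and F overlap.
C starts before G ends → G and C overlap.
H starts exactly when G ends (back-to-back, no overlap).
C starts before F ends → F and C overlap.
H starts after F ends.
H starts after C ends.
Overlapping pairs: A & B, B & D, C & F, C & G, E & F, E & G, F & G — 7 in total.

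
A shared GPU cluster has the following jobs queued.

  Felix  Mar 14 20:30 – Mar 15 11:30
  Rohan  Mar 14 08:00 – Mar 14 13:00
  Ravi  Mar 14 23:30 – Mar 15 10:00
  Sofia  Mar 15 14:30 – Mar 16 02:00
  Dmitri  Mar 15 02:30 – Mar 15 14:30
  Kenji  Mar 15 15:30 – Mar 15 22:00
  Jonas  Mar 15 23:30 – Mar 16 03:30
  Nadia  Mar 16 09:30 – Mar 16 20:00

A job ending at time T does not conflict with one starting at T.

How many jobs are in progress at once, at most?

Sort all start/end points and keep a running count:
Mar 14 08:00 start Rohan → 1
Mar 14 13:00 end Rohan → 0
Mar 14 20:30 start Felix → 1
Mar 14 23:30 start Ravi → 2
Mar 15 02:30 start Dmitri → 3
Mar 15 10:00 end Ravi → 2
Mar 15 11:30 end Felix → 1
Mar 15 14:30 end Dmitri → 0
Mar 15 14:30 start Sofia → 1
Mar 15 15:30 start Kenji → 2
Mar 15 22:00 end Kenji → 1
Mar 15 23:30 start Jonas → 2
Mar 16 02:00 end Sofia → 1
Mar 16 03:30 end Jonas → 0
Mar 16 09:30 start Nadia → 1
Mar 16 20:00 end Nadia → 0
Peak is 3, at Mar 15 02:30 (Dmitri, Felix, Ravi).

3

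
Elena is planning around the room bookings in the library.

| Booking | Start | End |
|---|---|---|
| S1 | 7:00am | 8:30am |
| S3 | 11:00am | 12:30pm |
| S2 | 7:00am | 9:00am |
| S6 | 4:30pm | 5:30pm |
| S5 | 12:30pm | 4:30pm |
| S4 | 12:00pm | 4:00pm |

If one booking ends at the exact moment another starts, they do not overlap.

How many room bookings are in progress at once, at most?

2

Sweep the timeline, counting +1 at each start and −1 at each end (ends before starts at a tie):
7:00am start S1 → 1
7:00am start S2 → 2
8:30am end S1 → 1
9:00am end S2 → 0
11:00am start S3 → 1
12:00pm start S4 → 2
12:30pm end S3 → 1
12:30pm start S5 → 2
4:00pm end S4 → 1
4:30pm end S5 → 0
4:30pm start S6 → 1
5:30pm end S6 → 0
Peak is 2, at 7:00am (S1, S2).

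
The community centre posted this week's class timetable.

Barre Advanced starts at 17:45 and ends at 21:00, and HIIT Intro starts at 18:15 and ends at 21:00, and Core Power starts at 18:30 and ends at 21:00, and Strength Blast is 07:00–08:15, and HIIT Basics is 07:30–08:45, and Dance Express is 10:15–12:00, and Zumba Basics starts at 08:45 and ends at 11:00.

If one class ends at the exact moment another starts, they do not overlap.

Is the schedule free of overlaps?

Check each pair: they overlap iff neither finishes before the other starts.
Sorted by start: Strength Blast, HIIT Basics, Zumba Basics, Dance Express, Barre Advanced, HIIT Intro, Core Power.
HIIT Basics starts before Strength Blast ends → Strength Blast and HIIT Basics overlap.
That's a conflict, so the schedule is not conflict-free.

No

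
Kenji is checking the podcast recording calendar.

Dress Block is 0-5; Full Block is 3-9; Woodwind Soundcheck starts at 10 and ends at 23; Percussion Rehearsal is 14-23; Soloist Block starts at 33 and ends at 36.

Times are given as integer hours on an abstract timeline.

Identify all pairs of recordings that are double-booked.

Check each pair: they overlap iff neither finishes before the other starts.
Sorted by start: Dress Block, Full Block, Woodwind Soundcheck, Percussion Rehearsal, Soloist Block.
Full Block starts before Dress Block ends → Dress Block and Full Block overlap.
Woodwind Soundcheck starts after Dress Block ends; Dress Block is clear from here.
Woodwind Soundcheck starts after Full Block ends; Full Block is clear from here.
Percussion Rehearsal starts before Woodwind Soundcheck ends → Woodwind Soundcheck and Percussion Rehearsal overlap.
Soloist Block starts after Woodwind Soundcheck ends.
Soloist Block starts after Percussion Rehearsal ends.

Dress Block & Full Block, Percussion Rehearsal & Woodwind Soundcheck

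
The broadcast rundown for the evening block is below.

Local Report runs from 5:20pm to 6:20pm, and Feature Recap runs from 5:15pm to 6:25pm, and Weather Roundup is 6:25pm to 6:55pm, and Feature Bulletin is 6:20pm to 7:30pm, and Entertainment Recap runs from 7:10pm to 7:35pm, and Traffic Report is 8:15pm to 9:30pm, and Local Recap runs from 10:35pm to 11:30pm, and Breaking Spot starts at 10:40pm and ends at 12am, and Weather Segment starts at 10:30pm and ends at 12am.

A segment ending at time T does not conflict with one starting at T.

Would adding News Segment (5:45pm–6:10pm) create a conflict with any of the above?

Yes — it overlaps Feature Recap, Local Report

Feature Recap: starts 5:15pm before News Segment ends 6:10pm, and ends 6:25pm after News Segment starts 5:45pm → overlap.
Local Report: starts 5:20pm before News Segment ends 6:10pm, and ends 6:20pm after News Segment starts 5:45pm → overlap.
Feature Bulletin: starts 6:20pm at or after News Segment ends 6:10pm → clear.
Weather Roundup: starts 6:25pm at or after News Segment ends 6:10pm → clear.
Entertainment Recap: starts 7:10pm at or after News Segment ends 6:10pm → clear.
Traffic Report: starts 8:15pm at or after News Segment ends 6:10pm → clear.
Weather Segment: starts 10:30pm at or after News Segment ends 6:10pm → clear.
Local Recap: starts 10:35pm at or after News Segment ends 6:10pm → clear.
Breaking Spot: starts 10:40pm at or after News Segment ends 6:10pm → clear.
News Segment overlaps Local Report, Feature Recap.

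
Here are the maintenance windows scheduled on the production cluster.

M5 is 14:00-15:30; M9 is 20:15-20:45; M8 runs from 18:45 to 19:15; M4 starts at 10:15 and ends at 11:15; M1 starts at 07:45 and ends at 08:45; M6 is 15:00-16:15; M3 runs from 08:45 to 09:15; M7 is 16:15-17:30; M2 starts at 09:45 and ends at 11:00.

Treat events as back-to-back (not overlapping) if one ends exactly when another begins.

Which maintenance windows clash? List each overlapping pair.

M2 & M4, M5 & M6

Check each pair: they overlap iff neither finishes before the other starts.
Sorted by start: M1, M3, M2, M4, M5, M6, M7, M8, M9.
M3 starts exactly when M1 ends (back-to-back, no overlap); M1 is clear from here.
M2 starts after M3 ends; M3 is clear from here.
M4 starts before M2 ends → M2 and M4 overlap.
M5 starts after M2 ends; M2 is clear from here.
M5 starts after M4 ends; M4 is clear from here.
M6 starts before M5 ends → M5 and M6 overlap.
M7 starts after M5 ends; M5 is clear from here.
M7 starts exactly when M6 ends (back-to-back, no overlap); M6 is clear from here.
M8 starts after M7 ends; M7 is clear from here.
M9 starts after M8 ends.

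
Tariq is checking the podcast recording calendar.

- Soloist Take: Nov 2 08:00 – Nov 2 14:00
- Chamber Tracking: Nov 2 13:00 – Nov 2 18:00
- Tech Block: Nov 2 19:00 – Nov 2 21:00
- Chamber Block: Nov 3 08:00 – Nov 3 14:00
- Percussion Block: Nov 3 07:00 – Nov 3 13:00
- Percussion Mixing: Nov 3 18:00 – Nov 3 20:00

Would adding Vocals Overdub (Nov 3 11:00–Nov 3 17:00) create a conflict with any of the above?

Soloist Take: ends Nov 2 14:00 at or before Vocals Overdub starts Nov 3 11:00 → clear.
Chamber Tracking: ends Nov 2 18:00 at or before Vocals Overdub starts Nov 3 11:00 → clear.
Tech Block: ends Nov 2 21:00 at or before Vocals Overdub starts Nov 3 11:00 → clear.
Percussion Block: starts Nov 3 07:00 before Vocals Overdub ends Nov 3 17:00, and ends Nov 3 13:00 after Vocals Overdub starts Nov 3 11:00 → overlap.
Chamber Block: starts Nov 3 08:00 before Vocals Overdub ends Nov 3 17:00, and ends Nov 3 14:00 after Vocals Overdub starts Nov 3 11:00 → overlap.
Percussion Mixing: starts Nov 3 18:00 at or after Vocals Overdub ends Nov 3 17:00 → clear.
Vocals Overdub overlaps Chamber Block, Percussion Block.

Yes — it overlaps Chamber Block, Percussion Block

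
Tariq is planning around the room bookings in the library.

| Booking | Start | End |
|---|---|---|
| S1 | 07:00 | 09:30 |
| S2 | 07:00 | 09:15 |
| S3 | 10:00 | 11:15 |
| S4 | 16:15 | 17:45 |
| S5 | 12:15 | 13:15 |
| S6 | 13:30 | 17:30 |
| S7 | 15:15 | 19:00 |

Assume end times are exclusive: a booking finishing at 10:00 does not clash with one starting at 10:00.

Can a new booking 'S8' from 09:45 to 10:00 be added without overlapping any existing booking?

Yes — the slot is free

S1: ends 09:30 at or before S8 starts 09:45 → clear.
S2: ends 09:15 at or before S8 starts 09:45 → clear.
S3: starts 10:00 at or after S8 ends 10:00 → clear.
S5: starts 12:15 at or after S8 ends 10:00 → clear.
S6: starts 13:30 at or after S8 ends 10:00 → clear.
S7: starts 15:15 at or after S8 ends 10:00 → clear.
S4: starts 16:15 at or after S8 ends 10:00 → clear.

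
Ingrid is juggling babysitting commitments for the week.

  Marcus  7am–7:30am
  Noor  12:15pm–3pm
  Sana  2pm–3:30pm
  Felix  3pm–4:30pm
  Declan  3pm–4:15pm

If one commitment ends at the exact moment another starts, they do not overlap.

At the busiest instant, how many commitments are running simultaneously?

Sweep the timeline, counting +1 at each start and −1 at each end (ends before starts at a tie):
7am start Marcus → 1
7:30am end Marcus → 0
12:15pm start Noor → 1
2pm start Sana → 2
3pm end Noor → 1
3pm start Declan → 2
3pm start Felix → 3
3:30pm end Sana → 2
4:15pm end Declan → 1
4:30pm end Felix → 0
Peak is 3, at 3pm (Declan, Felix, Sana).

3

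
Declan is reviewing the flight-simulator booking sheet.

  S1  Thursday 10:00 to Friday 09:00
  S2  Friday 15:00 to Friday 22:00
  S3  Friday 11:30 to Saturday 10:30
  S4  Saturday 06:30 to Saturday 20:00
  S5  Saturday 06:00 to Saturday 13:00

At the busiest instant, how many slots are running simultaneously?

Sweep the timeline, counting +1 at each start and −1 at each end (ends before starts at a tie):
Thursday 10:00 start S1 → 1
Friday 09:00 end S1 → 0
Friday 11:30 start S3 → 1
Friday 15:00 start S2 → 2
Friday 22:00 end S2 → 1
Saturday 06:00 start S5 → 2
Saturday 06:30 start S4 → 3
Saturday 10:30 end S3 → 2
Saturday 13:00 end S5 → 1
Saturday 20:00 end S4 → 0
Peak is 3, at Saturday 06:30 (S3, S4, S5).

3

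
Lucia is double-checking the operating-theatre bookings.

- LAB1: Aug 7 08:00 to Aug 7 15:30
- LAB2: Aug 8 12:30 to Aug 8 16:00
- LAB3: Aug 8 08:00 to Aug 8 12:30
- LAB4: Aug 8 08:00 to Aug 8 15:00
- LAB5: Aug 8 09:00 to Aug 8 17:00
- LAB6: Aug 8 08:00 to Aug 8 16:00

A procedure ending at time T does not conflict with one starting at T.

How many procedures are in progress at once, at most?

Sort all start/end points and keep a running count:
Aug 7 08:00 start LAB1 → 1
Aug 7 15:30 end LAB1 → 0
Aug 8 08:00 start LAB3 → 1
Aug 8 08:00 start LAB4 → 2
Aug 8 08:00 start LAB6 → 3
Aug 8 09:00 start LAB5 → 4
Aug 8 12:30 end LAB3 → 3
Aug 8 12:30 start LAB2 → 4
Aug 8 15:00 end LAB4 → 3
Aug 8 16:00 end LAB2 → 2
Aug 8 16:00 end LAB6 → 1
Aug 8 17:00 end LAB5 → 0
Peak is 4, at Aug 8 09:00 (LAB3, LAB4, LAB5, LAB6).

4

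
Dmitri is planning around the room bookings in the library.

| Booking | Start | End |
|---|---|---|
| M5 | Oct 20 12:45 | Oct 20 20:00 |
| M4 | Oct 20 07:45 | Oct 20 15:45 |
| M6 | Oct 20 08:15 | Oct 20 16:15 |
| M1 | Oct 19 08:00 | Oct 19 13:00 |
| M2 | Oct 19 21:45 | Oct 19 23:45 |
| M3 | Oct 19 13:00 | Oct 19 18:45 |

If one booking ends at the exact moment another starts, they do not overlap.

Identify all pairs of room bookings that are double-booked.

Check each pair: they overlap iff neither finishes before the other starts.
Sorted by start: M1, M3, M2, M4, M6, M5.
M3 starts exactly when M1 ends (back-to-back, no overlap), so nothing later overlaps M1 either.
M2 starts after M3 ends, so nothing later overlaps M3 either.
M4 starts after M2 ends, so nothing later overlaps M2 either.
M6 starts before M4 ends → M4 and M6 overlap.
M5 starts before M4 ends → M4 and M5 overlap.
M5 starts before M6 ends → M6 and M5 overlap.

M4 & M5, M4 & M6, M5 & M6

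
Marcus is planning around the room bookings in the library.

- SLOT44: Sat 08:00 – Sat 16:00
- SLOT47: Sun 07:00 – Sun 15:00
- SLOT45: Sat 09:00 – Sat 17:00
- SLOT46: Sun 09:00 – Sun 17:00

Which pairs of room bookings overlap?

Sorted by start: SLOT44, SLOT45, SLOT47, SLOT46.
SLOT45 starts before SLOT44 ends → SLOT44 and SLOT45 overlap.
SLOT47 starts after SLOT44 ends, so nothing later overlaps SLOT44 either.
SLOT47 starts after SLOT45 ends, so nothing later overlaps SLOT45 either.
SLOT46 starts before SLOT47 ends → SLOT47 and SLOT46 overlap.

SLOT44 & SLOT45, SLOT46 & SLOT47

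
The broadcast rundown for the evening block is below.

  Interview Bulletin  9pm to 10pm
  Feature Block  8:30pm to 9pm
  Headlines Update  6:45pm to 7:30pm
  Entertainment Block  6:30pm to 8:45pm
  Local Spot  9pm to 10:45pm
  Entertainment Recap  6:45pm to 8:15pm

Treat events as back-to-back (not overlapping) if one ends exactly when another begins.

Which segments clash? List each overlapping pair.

Entertainment Block & Entertainment Recap, Entertainment Block & Feature Block, Entertainment Block & Headlines Update, Entertainment Recap & Headlines Update, Interview Bulletin & Local Spot

Check each pair: they overlap iff neither finishes before the other starts.
Sorted by start: Entertainment Block, Headlines Update, Entertainment Recap, Feature Block, Interview Bulletin, Local Spot.
Headlines Update starts before Entertainment Block ends → Entertainment Block and Headlines Update overlap.
Entertainment Recap starts before Entertainment Block ends → Entertainment Block and Entertainment Recap overlap.
Feature Block starts before Entertainment Block ends → Entertainment Block and Feature Block overlap.
Interview Bulletin starts after Entertainment Block ends, so nothing later overlaps Entertainment Block either.
Entertainment Recap starts before Headlines Update ends → Headlines Update and Entertainment Recap overlap.
Feature Block starts after Headlines Update ends, so nothing later overlaps Headlines Update either.
Feature Block starts after Entertainment Recap ends, so nothing later overlaps Entertainment Recap either.
Interview Bulletin starts exactly when Feature Block ends (back-to-back, no overlap), so nothing later overlaps Feature Block either.
Local Spot starts before Interview Bulletin ends → Interview Bulletin and Local Spot overlap.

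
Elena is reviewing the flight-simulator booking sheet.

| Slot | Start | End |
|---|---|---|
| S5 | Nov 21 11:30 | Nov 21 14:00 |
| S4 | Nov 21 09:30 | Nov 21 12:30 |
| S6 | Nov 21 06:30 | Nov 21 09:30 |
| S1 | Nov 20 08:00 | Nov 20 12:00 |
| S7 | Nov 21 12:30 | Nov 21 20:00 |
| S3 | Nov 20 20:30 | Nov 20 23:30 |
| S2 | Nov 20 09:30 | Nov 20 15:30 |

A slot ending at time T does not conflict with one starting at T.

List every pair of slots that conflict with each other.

S1 & S2, S4 & S5, S5 & S7

Check each pair: they overlap iff neither finishes before the other starts.
Sorted by start: S1, S2, S3, S6, S4, S5, S7.
S2 starts before S1 ends → S1 and S2 overlap.
S3 starts after S1 ends — done with S1.
S3 starts after S2 ends — done with S2.
S6 starts after S3 ends — done with S3.
S4 starts exactly when S6 ends (back-to-back, no overlap) — done with S6.
S5 starts before S4 ends → S4 and S5 overlap.
S7 starts exactly when S4 ends (back-to-back, no overlap).
S7 starts before S5 ends → S5 and S7 overlap.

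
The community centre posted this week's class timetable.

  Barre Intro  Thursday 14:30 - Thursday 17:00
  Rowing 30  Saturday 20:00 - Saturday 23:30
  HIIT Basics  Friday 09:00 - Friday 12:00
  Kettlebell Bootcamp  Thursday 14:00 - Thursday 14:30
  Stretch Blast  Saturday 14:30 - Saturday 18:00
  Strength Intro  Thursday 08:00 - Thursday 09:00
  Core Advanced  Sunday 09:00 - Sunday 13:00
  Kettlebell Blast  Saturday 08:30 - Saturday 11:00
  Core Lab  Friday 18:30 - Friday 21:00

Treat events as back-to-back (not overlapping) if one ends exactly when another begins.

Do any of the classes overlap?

No

Two intervals overlap when each starts before the other ends.
Sorted by start: Strength Intro, Kettlebell Bootcamp, Barre Intro, HIIT Basics, Core Lab, Kettlebell Blast, Stretch Blast, Rowing 30, Core Advanced.
Kettlebell Bootcamp starts after Strength Intro ends, so Strength Intro has no further overlaps.
Barre Intro starts exactly when Kettlebell Bootcamp ends (back-to-back, no overlap), so Kettlebell Bootcamp has no further overlaps.
HIIT Basics starts after Barre Intro ends, so Barre Intro has no further overlaps.
Core Lab starts after HIIT Basics ends, so HIIT Basics has no further overlaps.
Kettlebell Blast starts after Core Lab ends, so Core Lab has no further overlaps.
Stretch Blast starts after Kettlebell Blast ends, so Kettlebell Blast has no further overlaps.
Rowing 30 starts after Stretch Blast ends, so Stretch Blast has no further overlaps.
Core Advanced starts after Rowing 30 ends.
Every pair is clear; the schedule has no overlaps.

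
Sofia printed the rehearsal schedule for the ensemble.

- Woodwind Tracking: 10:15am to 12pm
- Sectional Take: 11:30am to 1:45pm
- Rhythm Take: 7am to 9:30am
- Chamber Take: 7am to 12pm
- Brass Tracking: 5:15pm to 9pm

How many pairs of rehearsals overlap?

4

Sorted by start: Chamber Take, Rhythm Take, Woodwind Tracking, Sectional Take, Brass Tracking.
Rhythm Take starts before Chamber Take ends → Chamber Take and Rhythm Take overlap.
Woodwind Tracking starts before Chamber Take ends → Chamber Take and Woodwind Tracking overlap.
Sectional Take starts before Chamber Take ends → Chamber Take and Sectional Take overlap.
Brass Tracking starts after Chamber Take ends.
Woodwind Tracking starts after Rhythm Take ends; Rhythm Take is clear from here.
Sectional Take starts before Woodwind Tracking ends → Woodwind Tracking and Sectional Take overlap.
Brass Tracking starts after Woodwind Tracking ends.
Brass Tracking starts after Sectional Take ends.
Overlapping pairs: Chamber Take & Rhythm Take, Chamber Take & Sectional Take, Chamber Take & Woodwind Tracking, Sectional Take & Woodwind Tracking — 4 in total.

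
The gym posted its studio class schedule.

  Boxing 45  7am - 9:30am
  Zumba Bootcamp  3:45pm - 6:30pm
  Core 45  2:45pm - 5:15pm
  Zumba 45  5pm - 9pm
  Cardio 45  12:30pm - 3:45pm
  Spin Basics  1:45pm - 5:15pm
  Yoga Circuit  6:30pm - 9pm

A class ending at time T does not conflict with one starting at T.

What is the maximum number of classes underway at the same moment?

Walk through starts and ends in time order (an end at T is processed before a start at T):
7am start Boxing 45 → 1
9:30am end Boxing 45 → 0
12:30pm start Cardio 45 → 1
1:45pm start Spin Basics → 2
2:45pm start Core 45 → 3
3:45pm end Cardio 45 → 2
3:45pm start Zumba Bootcamp → 3
5pm start Zumba 45 → 4
5:15pm end Core 45 → 3
5:15pm end Spin Basics → 2
6:30pm end Zumba Bootcamp → 1
6:30pm start Yoga Circuit → 2
9pm end Yoga Circuit → 1
9pm end Zumba 45 → 0
Peak is 4, at 5pm (Core 45, Spin Basics, Zumba 45, Zumba Bootcamp).

4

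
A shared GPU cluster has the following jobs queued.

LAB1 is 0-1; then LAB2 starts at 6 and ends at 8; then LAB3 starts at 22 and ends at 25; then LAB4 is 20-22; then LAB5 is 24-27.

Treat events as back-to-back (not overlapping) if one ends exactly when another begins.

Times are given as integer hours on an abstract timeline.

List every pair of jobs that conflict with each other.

Sorted by start: LAB1, LAB2, LAB4, LAB3, LAB5.
LAB2 starts after LAB1 ends, so LAB1 has no further overlaps.
LAB4 starts after LAB2 ends, so LAB2 has no further overlaps.
LAB3 starts exactly when LAB4 ends (back-to-back, no overlap), so LAB4 has no further overlaps.
LAB5 starts before LAB3 ends → LAB3 and LAB5 overlap.

LAB3 & LAB5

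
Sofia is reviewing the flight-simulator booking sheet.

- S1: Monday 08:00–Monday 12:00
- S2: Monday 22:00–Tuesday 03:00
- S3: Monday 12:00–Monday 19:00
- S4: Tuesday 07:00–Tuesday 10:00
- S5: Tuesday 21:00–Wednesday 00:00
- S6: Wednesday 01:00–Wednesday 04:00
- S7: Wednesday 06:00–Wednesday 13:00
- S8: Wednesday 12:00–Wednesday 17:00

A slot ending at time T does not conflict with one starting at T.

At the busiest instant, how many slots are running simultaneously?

2

Sweep the timeline, counting +1 at each start and −1 at each end (ends before starts at a tie):
Monday 08:00 start S1 → 1
Monday 12:00 end S1 → 0
Monday 12:00 start S3 → 1
Monday 19:00 end S3 → 0
Monday 22:00 start S2 → 1
Tuesday 03:00 end S2 → 0
Tuesday 07:00 start S4 → 1
Tuesday 10:00 end S4 → 0
Tuesday 21:00 start S5 → 1
Wednesday 00:00 end S5 → 0
Wednesday 01:00 start S6 → 1
Wednesday 04:00 end S6 → 0
Wednesday 06:00 start S7 → 1
Wednesday 12:00 start S8 → 2
Wednesday 13:00 end S7 → 1
Wednesday 17:00 end S8 → 0
Peak is 2, at Wednesday 12:00 (S7, S8).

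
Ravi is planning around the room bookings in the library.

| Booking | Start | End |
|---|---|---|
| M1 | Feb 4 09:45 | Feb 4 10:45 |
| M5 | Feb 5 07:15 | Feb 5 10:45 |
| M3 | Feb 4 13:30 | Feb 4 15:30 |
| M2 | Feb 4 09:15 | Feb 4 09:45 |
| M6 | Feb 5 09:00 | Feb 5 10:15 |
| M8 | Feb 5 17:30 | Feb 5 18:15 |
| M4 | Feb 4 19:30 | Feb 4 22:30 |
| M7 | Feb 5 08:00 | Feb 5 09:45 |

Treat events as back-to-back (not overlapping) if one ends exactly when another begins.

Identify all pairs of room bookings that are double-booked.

M5 & M6, M5 & M7, M6 & M7

Two intervals overlap when each starts before the other ends.
Sorted by start: M2, M1, M3, M4, M5, M7, M6, M8.
M1 starts exactly when M2 ends (back-to-back, no overlap); M2 is clear from here.
M3 starts after M1 ends; M1 is clear from here.
M4 starts after M3 ends; M3 is clear from here.
M5 starts after M4 ends; M4 is clear from here.
M7 starts before M5 ends → M5 and M7 overlap.
M6 starts before M5 ends → M5 and M6 overlap.
M8 starts after M5 ends.
M6 starts before M7 ends → M7 and M6 overlap.
M8 starts after M7 ends.
M8 starts after M6 ends.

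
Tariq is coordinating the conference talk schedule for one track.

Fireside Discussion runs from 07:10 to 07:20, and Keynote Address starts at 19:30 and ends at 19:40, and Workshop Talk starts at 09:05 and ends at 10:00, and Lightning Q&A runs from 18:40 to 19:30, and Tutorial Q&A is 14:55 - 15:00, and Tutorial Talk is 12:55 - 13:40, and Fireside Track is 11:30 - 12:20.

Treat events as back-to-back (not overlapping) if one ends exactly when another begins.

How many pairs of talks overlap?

0

Sorted by start: Fireside Discussion, Workshop Talk, Fireside Track, Tutorial Talk, Tutorial Q&A, Lightning Q&A, Keynote Address.
Workshop Talk starts after Fireside Discussion ends, so Fireside Discussion has no further overlaps.
Fireside Track starts after Workshop Talk ends, so Workshop Talk has no further overlaps.
Tutorial Talk starts after Fireside Track ends, so Fireside Track has no further overlaps.
Tutorial Q&A starts after Tutorial Talk ends, so Tutorial Talk has no further overlaps.
Lightning Q&A starts after Tutorial Q&A ends, so Tutorial Q&A has no further overlaps.
Keynote Address starts exactly when Lightning Q&A ends (back-to-back, no overlap).
No pair overlaps.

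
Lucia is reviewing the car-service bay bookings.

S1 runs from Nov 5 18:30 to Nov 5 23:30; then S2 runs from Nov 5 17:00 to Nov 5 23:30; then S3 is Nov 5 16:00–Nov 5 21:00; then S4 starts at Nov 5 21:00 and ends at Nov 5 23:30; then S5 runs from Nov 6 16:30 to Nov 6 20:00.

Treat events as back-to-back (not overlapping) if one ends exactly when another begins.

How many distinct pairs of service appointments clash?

5

Two intervals overlap when each starts before the other ends.
Sorted by start: S3, S2, S1, S4, S5.
S2 starts before S3 ends → S3 and S2 overlap.
S1 starts before S3 ends → S3 and S1 overlap.
S4 starts exactly when S3 ends (back-to-back, no overlap); S3 is clear from here.
S1 starts before S2 ends → S2 and S1 overlap.
S4 starts before S2 ends → S2 and S4 overlap.
S5 starts after S2 ends.
S4 starts before S1 ends → S1 and S4 overlap.
S5 starts after S1 ends.
S5 starts after S4 ends.
Overlapping pairs: S1 & S2, S1 & S3, S1 & S4, S2 & S3, S2 & S4 — 5 in total.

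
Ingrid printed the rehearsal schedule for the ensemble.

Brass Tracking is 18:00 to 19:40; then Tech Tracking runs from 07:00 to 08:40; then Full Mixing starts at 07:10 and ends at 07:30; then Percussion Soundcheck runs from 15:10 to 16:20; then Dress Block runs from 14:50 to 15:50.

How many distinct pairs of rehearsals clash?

2

Check each pair: they overlap iff neither finishes before the other starts.
Sorted by start: Tech Tracking, Full Mixing, Dress Block, Percussion Soundcheck, Brass Tracking.
Full Mixing starts before Tech Tracking ends → Tech Tracking and Full Mixing overlap.
Dress Block starts after Tech Tracking ends — done with Tech Tracking.
Dress Block starts after Full Mixing ends — done with Full Mixing.
Percussion Soundcheck starts before Dress Block ends → Dress Block and Percussion Soundcheck overlap.
Brass Tracking starts after Dress Block ends.
Brass Tracking starts after Percussion Soundcheck ends.
Overlapping pairs: Dress Block & Percussion Soundcheck, Full Mixing & Tech Tracking — 2 in total.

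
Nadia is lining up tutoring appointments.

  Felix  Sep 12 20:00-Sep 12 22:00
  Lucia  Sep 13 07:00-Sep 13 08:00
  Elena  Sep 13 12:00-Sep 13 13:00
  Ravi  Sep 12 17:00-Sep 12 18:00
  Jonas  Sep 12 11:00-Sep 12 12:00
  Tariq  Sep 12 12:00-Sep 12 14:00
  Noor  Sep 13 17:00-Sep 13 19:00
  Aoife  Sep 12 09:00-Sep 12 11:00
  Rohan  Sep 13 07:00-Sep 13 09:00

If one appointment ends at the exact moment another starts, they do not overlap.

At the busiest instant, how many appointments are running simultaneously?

2

Sort all start/end points and keep a running count:
Sep 12 09:00 start Aoife → 1
Sep 12 11:00 end Aoife → 0
Sep 12 11:00 start Jonas → 1
Sep 12 12:00 end Jonas → 0
Sep 12 12:00 start Tariq → 1
Sep 12 14:00 end Tariq → 0
Sep 12 17:00 start Ravi → 1
Sep 12 18:00 end Ravi → 0
Sep 12 20:00 start Felix → 1
Sep 12 22:00 end Felix → 0
Sep 13 07:00 start Lucia → 1
Sep 13 07:00 start Rohan → 2
Sep 13 08:00 end Lucia → 1
Sep 13 09:00 end Rohan → 0
Sep 13 12:00 start Elena → 1
Sep 13 13:00 end Elena → 0
Sep 13 17:00 start Noor → 1
Sep 13 19:00 end Noor → 0
Peak is 2, at Sep 13 07:00 (Lucia, Rohan).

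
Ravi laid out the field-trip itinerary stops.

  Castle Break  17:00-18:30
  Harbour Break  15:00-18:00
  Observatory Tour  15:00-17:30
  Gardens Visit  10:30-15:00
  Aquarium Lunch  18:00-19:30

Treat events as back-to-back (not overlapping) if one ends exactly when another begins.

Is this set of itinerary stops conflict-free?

No

Check each pair: they overlap iff neither finishes before the other starts.
Sorted by start: Gardens Visit, Harbour Break, Observatory Tour, Castle Break, Aquarium Lunch.
Harbour Break starts exactly when Gardens Visit ends (back-to-back, no overlap); Gardens Visit is clear from here.
Observatory Tour starts before Harbour Break ends → Harbour Break and Observatory Tour overlap.
That's a conflict, so the schedule is not conflict-free.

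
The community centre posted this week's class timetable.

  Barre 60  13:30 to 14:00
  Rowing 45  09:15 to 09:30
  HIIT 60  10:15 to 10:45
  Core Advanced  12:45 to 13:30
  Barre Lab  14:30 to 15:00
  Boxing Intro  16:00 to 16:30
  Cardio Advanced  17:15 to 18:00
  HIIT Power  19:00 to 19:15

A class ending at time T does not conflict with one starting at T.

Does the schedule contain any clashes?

No

Sorted by start: Rowing 45, HIIT 60, Core Advanced, Barre 60, Barre Lab, Boxing Intro, Cardio Advanced, HIIT Power.
HIIT 60 starts after Rowing 45 ends; Rowing 45 is clear from here.
Core Advanced starts after HIIT 60 ends; HIIT 60 is clear from here.
Barre 60 starts exactly when Core Advanced ends (back-to-back, no overlap); Core Advanced is clear from here.
Barre Lab starts after Barre 60 ends; Barre 60 is clear from here.
Boxing Intro starts after Barre Lab ends; Barre Lab is clear from here.
Cardio Advanced starts after Boxing Intro ends; Boxing Intro is clear from here.
HIIT Power starts after Cardio Advanced ends.
Every pair is clear; the schedule has no overlaps.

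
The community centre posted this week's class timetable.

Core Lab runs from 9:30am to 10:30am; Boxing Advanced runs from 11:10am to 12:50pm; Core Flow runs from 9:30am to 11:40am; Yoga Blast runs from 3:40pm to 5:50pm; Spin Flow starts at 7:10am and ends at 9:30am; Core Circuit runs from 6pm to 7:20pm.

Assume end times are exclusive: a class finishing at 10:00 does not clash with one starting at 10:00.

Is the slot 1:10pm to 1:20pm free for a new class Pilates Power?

Yes — the slot is free

Spin Flow: ends 9:30am at or before Pilates Power starts 1:10pm → clear.
Core Flow: ends 11:40am at or before Pilates Power starts 1:10pm → clear.
Core Lab: ends 10:30am at or before Pilates Power starts 1:10pm → clear.
Boxing Advanced: ends 12:50pm at or before Pilates Power starts 1:10pm → clear.
Yoga Blast: starts 3:40pm at or after Pilates Power ends 1:20pm → clear.
Core Circuit: starts 6pm at or after Pilates Power ends 1:20pm → clear.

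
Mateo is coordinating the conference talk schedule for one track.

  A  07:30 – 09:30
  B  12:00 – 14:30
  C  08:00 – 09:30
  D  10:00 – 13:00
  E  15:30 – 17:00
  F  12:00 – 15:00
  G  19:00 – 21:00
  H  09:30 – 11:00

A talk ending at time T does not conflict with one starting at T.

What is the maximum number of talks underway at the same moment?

Sweep the timeline, counting +1 at each start and −1 at each end (ends before starts at a tie):
07:30 start A → 1
08:00 start C → 2
09:30 end A → 1
09:30 end C → 0
09:30 start H → 1
10:00 start D → 2
11:00 end H → 1
12:00 start B → 2
12:00 start F → 3
13:00 end D → 2
14:30 end B → 1
15:00 end F → 0
15:30 start E → 1
17:00 end E → 0
19:00 start G → 1
21:00 end G → 0
Peak is 3, at 12:00 (B, D, F).

3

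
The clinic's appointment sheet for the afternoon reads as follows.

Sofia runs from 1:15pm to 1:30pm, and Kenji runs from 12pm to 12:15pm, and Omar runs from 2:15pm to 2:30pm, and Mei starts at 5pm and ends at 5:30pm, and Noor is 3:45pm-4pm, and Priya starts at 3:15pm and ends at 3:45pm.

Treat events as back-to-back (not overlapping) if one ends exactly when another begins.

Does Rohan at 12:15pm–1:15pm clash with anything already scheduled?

Kenji: ends 12:15pm at or before Rohan starts 12:15pm → clear.
Sofia: starts 1:15pm at or after Rohan ends 1:15pm → clear.
Omar: starts 2:15pm at or after Rohan ends 1:15pm → clear.
Priya: starts 3:15pm at or after Rohan ends 1:15pm → clear.
Noor: starts 3:45pm at or after Rohan ends 1:15pm → clear.
Mei: starts 5pm at or after Rohan ends 1:15pm → clear.

No — it doesn't clash with anything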